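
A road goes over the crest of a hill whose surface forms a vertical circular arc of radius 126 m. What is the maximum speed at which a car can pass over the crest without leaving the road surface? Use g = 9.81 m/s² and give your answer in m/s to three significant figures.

35.2 m/s

At the crest the centre of the circle is below the car, so the net downward (centripetal) force is mg − N = mv²/r.
The car leaves the road when N → 0, giving v_max = √(g r) = √(9.81 × 126) = 35.16 m/s.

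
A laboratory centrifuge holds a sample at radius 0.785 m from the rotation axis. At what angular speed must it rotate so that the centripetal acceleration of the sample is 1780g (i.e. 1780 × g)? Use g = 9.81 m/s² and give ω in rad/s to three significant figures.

Centripetal acceleration a_c = ω²r. Setting ω²r = 1780g:
ω = √(1780g / r) = √(1780 × 9.81 / 0.785) = √22240 = 149.1 rad/s.

149 rad/s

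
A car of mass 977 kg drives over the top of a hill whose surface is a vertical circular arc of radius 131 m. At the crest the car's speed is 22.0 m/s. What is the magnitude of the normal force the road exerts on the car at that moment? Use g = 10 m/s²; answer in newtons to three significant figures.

At the crest the centripetal acceleration points downward (toward the centre of the arc), so mg − N = mv²/r.
N = m(g − v²/r) = 977 × (10.0 − (22.0)²/131) = 977 × (10.0 − 3.695) = 977 × 6.305 = 6160 N.

6160 N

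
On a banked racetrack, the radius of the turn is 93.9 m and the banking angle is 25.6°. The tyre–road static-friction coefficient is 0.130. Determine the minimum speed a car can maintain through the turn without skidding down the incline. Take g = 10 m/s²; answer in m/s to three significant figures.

At the minimum speed, friction acts up the slope at its limiting value f = μN. Radially (horizontal, toward centre): N sinθ − μN cosθ = mv²/r. Vertically: N cosθ + μN sinθ = mg.
Dividing: v² = r g (sinθ − μcosθ)/(cosθ + μsinθ).
sinθ − μcosθ = 0.4321 − 0.130×0.9018 = 0.3148; cosθ + μsinθ = 0.9018 + 0.130×0.4321 = 0.9580.
v² = 93.9 × 10.0 × 0.3148/0.9580 = 308.6 m²/s², so v = 17.57 m/s.

17.6 m/s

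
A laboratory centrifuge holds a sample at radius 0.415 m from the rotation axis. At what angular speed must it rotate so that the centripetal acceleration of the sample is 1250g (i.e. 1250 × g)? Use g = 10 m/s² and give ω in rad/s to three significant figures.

Centripetal acceleration a_c = ω²r. Setting ω²r = 1250g:
ω = √(1250g / r) = √(1250 × 10.0 / 0.415) = √30120 = 173.6 rad/s.

174 rad/s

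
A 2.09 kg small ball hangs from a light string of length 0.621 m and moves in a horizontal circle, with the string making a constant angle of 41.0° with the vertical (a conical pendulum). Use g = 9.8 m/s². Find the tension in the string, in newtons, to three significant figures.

Vertically the bob has no acceleration, so T cosθ = mg.
T = mg/cosθ = 2.09 × 9.8 / cos 41.0° = 20.48/0.7547 = 27.14 N.

27.1 N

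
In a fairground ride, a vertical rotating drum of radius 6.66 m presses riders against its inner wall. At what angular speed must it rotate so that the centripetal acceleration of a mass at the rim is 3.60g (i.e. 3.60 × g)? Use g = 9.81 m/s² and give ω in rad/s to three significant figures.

Centripetal acceleration a_c = ω²r. Setting ω²r = 3.60g:
ω = √(3.60g / r) = √(3.60 × 9.81 / 6.66) = √5.303 = 2.303 rad/s.

2.30 rad/s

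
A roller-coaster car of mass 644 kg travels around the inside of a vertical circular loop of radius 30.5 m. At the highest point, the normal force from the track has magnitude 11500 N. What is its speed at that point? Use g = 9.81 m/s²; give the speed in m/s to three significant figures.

29.0 m/s

At the top, N + mg = mv²/r, so v = √(r(N/m + g)) = √(30.5 × (11500/644 + 9.81)) = √(30.5 × 27.67) = √843.8 = 29.05 m/s.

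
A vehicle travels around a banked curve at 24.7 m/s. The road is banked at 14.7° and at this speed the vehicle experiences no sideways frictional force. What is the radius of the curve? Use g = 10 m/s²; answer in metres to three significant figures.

233 m

Frictionless banking: tanθ = v²/(rg), so r = v²/(g tanθ).
r = (24.7)²/(10.0 × tan 14.7°) = 610.1/(10.0 × 0.2623) = 610.1/2.623 = 232.6 m.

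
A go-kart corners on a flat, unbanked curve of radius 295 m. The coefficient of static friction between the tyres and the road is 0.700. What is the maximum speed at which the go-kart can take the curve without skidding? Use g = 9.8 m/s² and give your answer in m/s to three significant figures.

45.0 m/s

Friction provides the centripetal force on a flat curve. At maximum speed it is at its limiting value: μ_s m g = m v²/r.
Mass cancels: v_max = √(μ_s g r) = √(0.700 × 9.8 × 295) = √2024 = 44.99 m/s.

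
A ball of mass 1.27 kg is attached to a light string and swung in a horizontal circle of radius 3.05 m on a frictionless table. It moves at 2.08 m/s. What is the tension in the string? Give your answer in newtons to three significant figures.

1.80 N

The tension is the only horizontal force, so it supplies the full centripetal force: T = m v²/r = 1.27 × (2.080)²/3.05 = 1.27 × 4.326/3.05 = 1.801 N.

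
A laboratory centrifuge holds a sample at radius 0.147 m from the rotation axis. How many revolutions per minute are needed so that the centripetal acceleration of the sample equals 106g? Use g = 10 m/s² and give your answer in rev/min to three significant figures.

811 rev/min

Require ω²r = 106g, so ω = √(106 × 10.0/0.147) = 84.92 rad/s.
In rev/min: ω × 60/(2π) = 84.92 × 60/(2π) = 810.9 rev/min.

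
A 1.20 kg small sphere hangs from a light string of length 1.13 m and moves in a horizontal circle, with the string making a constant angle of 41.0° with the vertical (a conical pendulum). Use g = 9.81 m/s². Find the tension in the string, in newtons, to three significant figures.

Vertically the bob has no acceleration, so T cosθ = mg.
T = mg/cosθ = 1.20 × 9.81 / cos 41.0° = 11.77/0.7547 = 15.60 N.

15.6 N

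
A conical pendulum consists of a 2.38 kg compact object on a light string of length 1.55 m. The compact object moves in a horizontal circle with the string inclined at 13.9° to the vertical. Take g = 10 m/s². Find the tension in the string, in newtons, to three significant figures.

24.5 N

Vertically the bob has no acceleration, so T cosθ = mg.
T = mg/cosθ = 2.38 × 10.0 / cos 13.9° = 23.80/0.9707 = 24.52 N.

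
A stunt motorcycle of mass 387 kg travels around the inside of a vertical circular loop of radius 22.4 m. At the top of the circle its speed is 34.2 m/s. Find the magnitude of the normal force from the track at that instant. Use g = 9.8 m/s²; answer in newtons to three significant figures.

16400 N

At the top, both N and the weight mg point inward (toward the centre), so N + mg = mv²/r.
N = m(v²/r − g) = 387 × ((34.2)²/22.4 − 9.8) = 387 × (52.22 − 9.8) = 387 × 42.42 = 16420 N.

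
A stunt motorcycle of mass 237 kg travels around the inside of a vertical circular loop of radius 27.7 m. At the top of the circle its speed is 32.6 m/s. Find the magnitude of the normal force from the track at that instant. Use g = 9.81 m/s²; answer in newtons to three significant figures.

At the top, both N and the weight mg point inward (toward the centre), so N + mg = mv²/r.
N = m(v²/r − g) = 237 × ((32.6)²/27.7 − 9.81) = 237 × (38.37 − 9.81) = 237 × 28.56 = 6768 N.

6770 N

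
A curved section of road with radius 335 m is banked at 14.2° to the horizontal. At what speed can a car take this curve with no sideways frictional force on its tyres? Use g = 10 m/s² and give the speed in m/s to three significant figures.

On a frictionless banked curve, N sinθ = mv²/r and N cosθ = mg, so tanθ = v²/(rg).
v = √(r g tanθ) = √(335 × 10.0 × tan 14.2°) = √(335 × 10.0 × 0.2530) = √847.7 = 29.11 m/s.

29.1 m/s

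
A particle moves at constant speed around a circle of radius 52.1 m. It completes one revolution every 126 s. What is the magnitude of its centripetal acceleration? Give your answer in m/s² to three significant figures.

0.130 m/s²

v = 2πr/T = 2π × 52.1/126 = 2.598 m/s.
a_c = v²/r = (2.598)²/52.1 = 6.750/52.1 = 0.1296 m/s².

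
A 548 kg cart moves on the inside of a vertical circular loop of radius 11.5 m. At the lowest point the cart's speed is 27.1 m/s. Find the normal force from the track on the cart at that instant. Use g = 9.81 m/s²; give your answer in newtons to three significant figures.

At the lowest point, N points up (toward the centre) and the weight mg points down (away from the centre), so the net inward force is N − mg = mv²/r.
N = m(v²/r + g) = 548 × ((27.1)²/11.5 + 9.81) = 548 × (63.86 + 9.81) = 548 × 73.67 = 40370 N.

40400 N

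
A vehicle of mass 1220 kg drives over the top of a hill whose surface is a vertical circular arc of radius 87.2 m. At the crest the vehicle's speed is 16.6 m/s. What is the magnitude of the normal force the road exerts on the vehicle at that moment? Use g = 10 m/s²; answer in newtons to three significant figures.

At the crest the centripetal acceleration points downward (toward the centre of the arc), so mg − N = mv²/r.
N = m(g − v²/r) = 1220 × (10.0 − (16.6)²/87.2) = 1220 × (10.0 − 3.160) = 1220 × 6.840 = 8345 N.

8340 N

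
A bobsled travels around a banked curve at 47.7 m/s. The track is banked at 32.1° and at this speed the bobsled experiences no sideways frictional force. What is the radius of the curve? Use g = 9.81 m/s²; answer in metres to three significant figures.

370 m

Frictionless banking: tanθ = v²/(rg), so r = v²/(g tanθ).
r = (47.7)²/(9.81 × tan 32.1°) = 2275/(9.81 × 0.6273) = 2275/6.154 = 369.7 m.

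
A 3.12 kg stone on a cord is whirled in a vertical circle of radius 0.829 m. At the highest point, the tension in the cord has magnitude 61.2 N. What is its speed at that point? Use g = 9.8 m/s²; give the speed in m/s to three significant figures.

At the top, T + mg = mv²/r, so v = √(r(T/m + g)) = √(0.829 × (61.2/3.12 + 9.8)) = √(0.829 × 29.42) = √24.39 = 4.938 m/s.

4.94 m/s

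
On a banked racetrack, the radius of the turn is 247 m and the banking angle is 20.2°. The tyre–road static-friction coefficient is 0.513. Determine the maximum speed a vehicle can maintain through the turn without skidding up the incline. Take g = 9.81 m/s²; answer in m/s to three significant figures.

At the maximum speed, friction acts down the slope at its limiting value f = μN. Radially (horizontal, toward centre): N sinθ + μN cosθ = mv²/r. Vertically: N cosθ − μN sinθ = mg.
Dividing: v² = r g (sinθ + μcosθ)/(cosθ − μsinθ).
sinθ + μcosθ = 0.3453 + 0.513×0.9385 = 0.8267; cosθ − μsinθ = 0.9385 − 0.513×0.3453 = 0.7614.
v² = 247 × 9.81 × 0.8267/0.7614 = 2631 m²/s², so v = 51.30 m/s.

51.3 m/s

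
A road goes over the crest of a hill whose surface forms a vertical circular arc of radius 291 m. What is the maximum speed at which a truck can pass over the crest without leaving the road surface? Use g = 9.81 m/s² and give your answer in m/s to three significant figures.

At the crest the centre of the circle is below the truck, so the net downward (centripetal) force is mg − N = mv²/r.
The truck leaves the road when N → 0, giving v_max = √(g r) = √(9.81 × 291) = 53.43 m/s.

53.4 m/s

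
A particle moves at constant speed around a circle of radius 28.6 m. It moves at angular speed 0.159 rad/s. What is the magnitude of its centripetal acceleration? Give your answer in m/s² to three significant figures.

0.723 m/s²

v = ωr = 0.159 × 28.6 = 4.547 m/s.
a_c = v²/r = (4.547)²/28.6 = 20.68/28.6 = 0.7230 m/s².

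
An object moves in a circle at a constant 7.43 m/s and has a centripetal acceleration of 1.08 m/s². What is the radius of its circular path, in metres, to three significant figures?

a_c = v²/r ⇒ r = v²/a_c = (7.43)²/1.08 = 55.20/1.08 = 51.12 m.

51.1 m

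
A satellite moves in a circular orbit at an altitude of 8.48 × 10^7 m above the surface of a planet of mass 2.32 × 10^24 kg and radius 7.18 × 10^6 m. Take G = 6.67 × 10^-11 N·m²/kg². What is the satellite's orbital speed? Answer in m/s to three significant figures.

Orbital radius r = R + h = 7.18 × 10^6 + 8.48 × 10^7 = 9.198 × 10^7 m.
Gravity supplies the centripetal force: G M m / r² = m v² / r, so v = √(GM/r).
v = √(6.67 × 10^-11 × 2.32 × 10^24 / 9.198 × 10^7) = √(1.682 × 10^6) = 1297 m/s.

1300 m/s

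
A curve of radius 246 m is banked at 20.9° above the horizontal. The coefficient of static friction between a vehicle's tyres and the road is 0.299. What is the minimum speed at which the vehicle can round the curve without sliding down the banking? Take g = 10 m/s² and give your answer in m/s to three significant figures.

13.5 m/s

At the minimum speed, friction acts up the slope at its limiting value f = μN. Radially (horizontal, toward centre): N sinθ − μN cosθ = mv²/r. Vertically: N cosθ + μN sinθ = mg.
Dividing: v² = r g (sinθ − μcosθ)/(cosθ + μsinθ).
sinθ − μcosθ = 0.3567 − 0.299×0.9342 = 0.07741; cosθ + μsinθ = 0.9342 + 0.299×0.3567 = 1.041.
v² = 246 × 10.0 × 0.07741/1.041 = 183.0 m²/s², so v = 13.53 m/s.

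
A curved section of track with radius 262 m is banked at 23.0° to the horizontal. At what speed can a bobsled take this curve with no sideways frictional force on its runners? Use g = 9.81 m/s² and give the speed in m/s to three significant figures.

On a frictionless banked curve, N sinθ = mv²/r and N cosθ = mg, so tanθ = v²/(rg).
v = √(r g tanθ) = √(262 × 9.81 × tan 23.0°) = √(262 × 9.81 × 0.4245) = √1091 = 33.03 m/s.

33.0 m/s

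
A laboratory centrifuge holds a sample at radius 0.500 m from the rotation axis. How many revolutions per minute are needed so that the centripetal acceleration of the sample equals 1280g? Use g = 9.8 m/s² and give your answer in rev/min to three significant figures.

1510 rev/min

Require ω²r = 1280g, so ω = √(1280 × 9.8/0.500) = 158.4 rad/s.
In rev/min: ω × 60/(2π) = 158.4 × 60/(2π) = 1513 rev/min.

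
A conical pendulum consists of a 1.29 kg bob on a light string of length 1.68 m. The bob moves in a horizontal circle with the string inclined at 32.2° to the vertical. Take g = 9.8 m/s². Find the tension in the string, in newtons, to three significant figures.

Vertically the bob has no acceleration, so T cosθ = mg.
T = mg/cosθ = 1.29 × 9.8 / cos 32.2° = 12.64/0.8462 = 14.94 N.

14.9 N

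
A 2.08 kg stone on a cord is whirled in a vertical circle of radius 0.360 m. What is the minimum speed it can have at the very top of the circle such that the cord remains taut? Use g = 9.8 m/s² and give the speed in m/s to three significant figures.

1.88 m/s

At the top, both weight mg and T point toward the centre: T + mg = mv²/r.
At minimum speed T → 0, so mg = mv_min²/r ⇒ v_min = √(g r) = √(9.8 × 0.360) = 1.878 m/s.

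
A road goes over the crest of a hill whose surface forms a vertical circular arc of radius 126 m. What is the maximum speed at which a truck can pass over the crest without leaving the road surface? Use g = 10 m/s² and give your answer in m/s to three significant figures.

At the crest the centre of the circle is below the truck, so the net downward (centripetal) force is mg − N = mv²/r.
The truck leaves the road when N → 0, giving v_max = √(g r) = √(10.0 × 126) = 35.50 m/s.

35.5 m/s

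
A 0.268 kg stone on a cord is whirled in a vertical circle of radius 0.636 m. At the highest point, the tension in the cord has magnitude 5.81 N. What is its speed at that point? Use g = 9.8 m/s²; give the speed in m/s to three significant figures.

4.47 m/s

At the top, T + mg = mv²/r, so v = √(r(T/m + g)) = √(0.636 × (5.81/0.268 + 9.8)) = √(0.636 × 31.48) = √20.02 = 4.474 m/s.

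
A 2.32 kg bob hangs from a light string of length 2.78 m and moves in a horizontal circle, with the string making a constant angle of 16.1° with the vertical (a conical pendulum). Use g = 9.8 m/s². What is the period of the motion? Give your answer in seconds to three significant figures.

r = L sinθ = 0.7709 m. From T sinθ = mω²r and T cosθ = mg: tanθ = ω²r/g, so ω² = g tanθ / r = g/(L cosθ).
ω = √(g/(L cosθ)) = √(9.8/(2.78 × 0.9608)) = √3.669 = 1.915 rad/s.
Period = 2π/ω = 3.280 s.

3.28 s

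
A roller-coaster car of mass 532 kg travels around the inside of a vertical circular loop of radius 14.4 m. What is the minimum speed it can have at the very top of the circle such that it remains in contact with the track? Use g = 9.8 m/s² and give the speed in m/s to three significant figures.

At the highest point the centre is directly below, so both the weight and N act inward: N + mg = mv²/r.
At minimum speed N → 0, so mg = mv_min²/r ⇒ v_min = √(g r) = √(9.8 × 14.4) = 11.88 m/s.

11.9 m/s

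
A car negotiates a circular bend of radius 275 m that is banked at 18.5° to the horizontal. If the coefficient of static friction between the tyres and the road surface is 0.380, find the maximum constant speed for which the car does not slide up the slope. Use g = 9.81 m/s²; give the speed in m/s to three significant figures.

47.0 m/s

At the maximum speed, friction acts down the slope at its limiting value f = μN. Radially (horizontal, toward centre): N sinθ + μN cosθ = mv²/r. Vertically: N cosθ − μN sinθ = mg.
Dividing: v² = r g (sinθ + μcosθ)/(cosθ − μsinθ).
sinθ + μcosθ = 0.3173 + 0.380×0.9483 = 0.6777; cosθ − μsinθ = 0.9483 − 0.380×0.3173 = 0.8277.
v² = 275 × 9.81 × 0.6777/0.8277 = 2209 m²/s², so v = 47.00 m/s.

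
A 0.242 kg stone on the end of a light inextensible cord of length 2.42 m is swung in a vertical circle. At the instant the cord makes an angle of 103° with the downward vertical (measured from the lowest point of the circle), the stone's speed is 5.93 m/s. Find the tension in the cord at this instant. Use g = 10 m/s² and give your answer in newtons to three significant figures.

Take the radial direction toward the centre of the circle as positive. The component of the weight along the string toward the centre is −mg cos φ (φ measured from the bottom), so Newton's second law along the string gives T − mg cos φ = m v²/r.
cos 103° = -0.2250, so T = m(v²/r + g cos φ) = 0.242 × ((5.93)²/2.42 + 10.0 × -0.2250) = 0.242 × (14.53 + (-2.250)) = 0.242 × 12.28 = 2.972 N.

2.97 N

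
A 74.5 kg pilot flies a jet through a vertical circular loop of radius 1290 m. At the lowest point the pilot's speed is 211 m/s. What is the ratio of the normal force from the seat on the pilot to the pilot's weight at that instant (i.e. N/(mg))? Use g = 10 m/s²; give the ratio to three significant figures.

4.45

At the bottom, N − mg = mv²/r, so N = m(v²/r + g) and N/(mg) = v²/(rg) + 1 = (211)²/(1290 × 10.0) + 1 = 3.451 + 1 = 4.451.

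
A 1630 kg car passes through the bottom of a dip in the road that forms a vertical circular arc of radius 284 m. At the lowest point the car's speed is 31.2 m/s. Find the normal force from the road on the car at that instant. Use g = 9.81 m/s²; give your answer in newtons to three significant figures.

21600 N

At the lowest point, N points up (toward the centre) and the weight mg points down (away from the centre), so the net inward force is N − mg = mv²/r.
N = m(v²/r + g) = 1630 × ((31.2)²/284 + 9.81) = 1630 × (3.428 + 9.81) = 1630 × 13.24 = 21580 N.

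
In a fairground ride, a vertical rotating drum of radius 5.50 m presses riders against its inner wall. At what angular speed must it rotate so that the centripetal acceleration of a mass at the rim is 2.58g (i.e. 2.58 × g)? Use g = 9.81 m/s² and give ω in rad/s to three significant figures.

Centripetal acceleration a_c = ω²r. Setting ω²r = 2.58g:
ω = √(2.58g / r) = √(2.58 × 9.81 / 5.50) = √4.602 = 2.145 rad/s.

2.15 rad/s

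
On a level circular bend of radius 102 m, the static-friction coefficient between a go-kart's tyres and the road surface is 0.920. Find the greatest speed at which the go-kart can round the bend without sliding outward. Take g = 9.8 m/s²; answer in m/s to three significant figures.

30.3 m/s

The only inward force on a level bend is static friction, so at the limit f_s = μ_s N = μ_s m g = m v²/r.
Mass cancels: v_max = √(μ_s g r) = √(0.920 × 9.8 × 102) = √919.6 = 30.33 m/s.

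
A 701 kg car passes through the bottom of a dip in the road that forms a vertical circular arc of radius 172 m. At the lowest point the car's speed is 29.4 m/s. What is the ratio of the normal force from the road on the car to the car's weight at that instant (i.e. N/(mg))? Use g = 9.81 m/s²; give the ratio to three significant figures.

At the bottom, N − mg = mv²/r, so N = m(v²/r + g) and N/(mg) = v²/(rg) + 1 = (29.4)²/(172 × 9.81) + 1 = 0.5123 + 1 = 1.512.

1.51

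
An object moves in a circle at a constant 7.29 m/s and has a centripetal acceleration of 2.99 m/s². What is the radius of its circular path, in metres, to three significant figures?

a_c = v²/r ⇒ r = v²/a_c = (7.29)²/2.99 = 53.14/2.99 = 17.77 m.

17.8 m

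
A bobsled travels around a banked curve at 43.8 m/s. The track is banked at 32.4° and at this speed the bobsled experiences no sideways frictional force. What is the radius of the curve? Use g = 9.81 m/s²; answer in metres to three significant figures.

Frictionless banking: tanθ = v²/(rg), so r = v²/(g tanθ).
r = (43.8)²/(9.81 × tan 32.4°) = 1918/(9.81 × 0.6346) = 1918/6.226 = 308.2 m.

308 m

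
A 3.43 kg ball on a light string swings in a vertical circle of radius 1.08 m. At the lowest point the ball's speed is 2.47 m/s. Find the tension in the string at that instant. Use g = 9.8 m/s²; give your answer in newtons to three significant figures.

At the lowest point, T points up (toward the centre) and the weight mg points down (away from the centre), so the net inward force is T − mg = mv²/r.
T = m(v²/r + g) = 3.43 × ((2.47)²/1.08 + 9.8) = 3.43 × (5.649 + 9.8) = 3.43 × 15.45 = 52.99 N.

53.0 N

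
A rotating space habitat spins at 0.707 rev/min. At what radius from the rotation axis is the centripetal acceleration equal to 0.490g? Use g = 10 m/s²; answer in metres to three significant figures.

894 m

ω = 0.707 rev/min × 2π/60 = 0.07404 rad/s.
a_c = ω²r = 0.490g ⇒ r = 0.490 × 10.0 / (0.07404)² = 4.900/0.005481 = 893.9 m.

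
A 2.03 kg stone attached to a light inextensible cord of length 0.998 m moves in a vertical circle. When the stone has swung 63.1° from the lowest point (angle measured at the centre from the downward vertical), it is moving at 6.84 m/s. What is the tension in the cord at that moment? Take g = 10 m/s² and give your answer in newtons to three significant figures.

Take the radial direction toward the centre of the circle as positive. The component of the weight along the string toward the centre is −mg cos φ (φ measured from the bottom), so Newton's second law along the string gives T − mg cos φ = m v²/r.
cos 63.1° = 0.4524, so T = m(v²/r + g cos φ) = 2.03 × ((6.84)²/0.998 + 10.0 × 0.4524) = 2.03 × (46.88 + (4.524)) = 2.03 × 51.40 = 104.3 N.

104 N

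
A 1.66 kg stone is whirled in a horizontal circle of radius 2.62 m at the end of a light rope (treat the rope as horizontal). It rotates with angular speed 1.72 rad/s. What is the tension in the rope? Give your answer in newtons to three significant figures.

12.9 N

v = ωr = 1.72 × 2.62 = 4.506 m/s.
The tension is the only horizontal force, so it supplies the full centripetal force: T = m v²/r = 1.66 × (4.506)²/2.62 = 1.66 × 20.31/2.62 = 12.87 N.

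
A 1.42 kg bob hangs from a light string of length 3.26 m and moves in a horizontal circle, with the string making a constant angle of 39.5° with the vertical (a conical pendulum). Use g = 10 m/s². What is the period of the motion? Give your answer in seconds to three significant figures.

r = L sinθ = 2.074 m. From T sinθ = mω²r and T cosθ = mg: tanθ = ω²r/g, so ω² = g tanθ / r = g/(L cosθ).
ω = √(g/(L cosθ)) = √(10.0/(3.26 × 0.7716)) = √3.975 = 1.994 rad/s.
Period = 2π/ω = 3.151 s.

3.15 s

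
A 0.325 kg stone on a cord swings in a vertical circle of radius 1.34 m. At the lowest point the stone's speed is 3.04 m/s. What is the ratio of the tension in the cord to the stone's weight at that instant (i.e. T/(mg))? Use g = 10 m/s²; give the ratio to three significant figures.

At the bottom, T − mg = mv²/r, so T = m(v²/r + g) and T/(mg) = v²/(rg) + 1 = (3.04)²/(1.34 × 10.0) + 1 = 0.6897 + 1 = 1.690.

1.69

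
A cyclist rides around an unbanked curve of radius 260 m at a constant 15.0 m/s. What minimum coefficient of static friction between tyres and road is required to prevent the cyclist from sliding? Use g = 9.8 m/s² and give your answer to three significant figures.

0.0883

Friction provides the centripetal force: μ_s m g = m v²/r, so μ_s = v²/(g r) = (15.00)²/(9.8 × 260) = 225.0/2548 = 0.08830.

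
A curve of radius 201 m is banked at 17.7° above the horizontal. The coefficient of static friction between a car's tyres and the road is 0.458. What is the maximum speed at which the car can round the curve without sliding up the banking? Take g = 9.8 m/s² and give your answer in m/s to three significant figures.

At the maximum speed, friction acts down the slope at its limiting value f = μN. Radially (horizontal, toward centre): N sinθ + μN cosθ = mv²/r. Vertically: N cosθ − μN sinθ = mg.
Dividing: v² = r g (sinθ + μcosθ)/(cosθ − μsinθ).
sinθ + μcosθ = 0.3040 + 0.458×0.9527 = 0.7404; cosθ − μsinθ = 0.9527 − 0.458×0.3040 = 0.8134.
v² = 201 × 9.8 × 0.7404/0.8134 = 1793 m²/s², so v = 42.34 m/s.

42.3 m/s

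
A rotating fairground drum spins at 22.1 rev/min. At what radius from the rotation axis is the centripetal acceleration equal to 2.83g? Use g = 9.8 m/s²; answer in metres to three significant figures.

5.18 m

ω = 22.1 rev/min × 2π/60 = 2.314 rad/s.
a_c = ω²r = 2.83g ⇒ r = 2.83 × 9.8 / (2.314)² = 27.73/5.356 = 5.178 m.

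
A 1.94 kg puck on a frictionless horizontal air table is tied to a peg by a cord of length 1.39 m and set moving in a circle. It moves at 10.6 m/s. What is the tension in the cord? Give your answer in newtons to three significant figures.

The tension is the only horizontal force, so it supplies the full centripetal force: T = m v²/r = 1.94 × (10.60)²/1.39 = 1.94 × 112.4/1.39 = 156.8 N.

157 N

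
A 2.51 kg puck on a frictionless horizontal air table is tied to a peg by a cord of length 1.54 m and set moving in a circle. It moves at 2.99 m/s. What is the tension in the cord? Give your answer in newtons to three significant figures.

The tension is the only horizontal force, so it supplies the full centripetal force: T = m v²/r = 2.51 × (2.990)²/1.54 = 2.51 × 8.940/1.54 = 14.57 N.

14.6 N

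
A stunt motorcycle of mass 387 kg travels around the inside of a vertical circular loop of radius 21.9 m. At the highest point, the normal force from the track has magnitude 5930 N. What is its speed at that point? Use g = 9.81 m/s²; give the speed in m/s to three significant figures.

At the top, N + mg = mv²/r, so v = √(r(N/m + g)) = √(21.9 × (5930/387 + 9.81)) = √(21.9 × 25.13) = √550.4 = 23.46 m/s.

23.5 m/s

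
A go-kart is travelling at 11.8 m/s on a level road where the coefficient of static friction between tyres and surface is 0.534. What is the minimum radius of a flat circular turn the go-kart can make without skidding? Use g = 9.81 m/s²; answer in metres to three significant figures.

At the limit, μ_s m g = m v²/r, so r_min = v²/(μ_s g) = (11.8)²/(0.534 × 9.81) = 139.2/5.239 = 26.58 m.

26.6 m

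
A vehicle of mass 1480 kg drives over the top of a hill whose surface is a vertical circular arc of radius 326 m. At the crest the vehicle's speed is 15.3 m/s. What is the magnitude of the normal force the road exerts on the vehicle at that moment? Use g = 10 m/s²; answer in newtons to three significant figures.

13700 N

At the crest the centripetal acceleration points downward (toward the centre of the arc), so mg − N = mv²/r.
N = m(g − v²/r) = 1480 × (10.0 − (15.3)²/326) = 1480 × (10.0 − 0.7181) = 1480 × 9.282 = 13740 N.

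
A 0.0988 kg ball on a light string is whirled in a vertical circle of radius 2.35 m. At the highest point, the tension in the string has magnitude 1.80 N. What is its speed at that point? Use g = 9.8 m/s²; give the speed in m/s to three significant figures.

8.11 m/s

At the top, T + mg = mv²/r, so v = √(r(T/m + g)) = √(2.35 × (1.80/0.0988 + 9.8)) = √(2.35 × 28.02) = √65.84 = 8.114 m/s.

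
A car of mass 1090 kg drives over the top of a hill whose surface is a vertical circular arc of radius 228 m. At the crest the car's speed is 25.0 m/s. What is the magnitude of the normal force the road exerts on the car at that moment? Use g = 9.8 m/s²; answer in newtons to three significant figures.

7690 N

At the crest the centripetal acceleration points downward (toward the centre of the arc), so mg − N = mv²/r.
N = m(g − v²/r) = 1090 × (9.8 − (25.0)²/228) = 1090 × (9.8 − 2.741) = 1090 × 7.059 = 7694 N.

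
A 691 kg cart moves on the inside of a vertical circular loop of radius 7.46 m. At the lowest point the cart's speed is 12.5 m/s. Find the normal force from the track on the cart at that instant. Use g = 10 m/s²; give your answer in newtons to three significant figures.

At the lowest point, N points up (toward the centre) and the weight mg points down (away from the centre), so the net inward force is N − mg = mv²/r.
N = m(v²/r + g) = 691 × ((12.5)²/7.46 + 10.0) = 691 × (20.95 + 10.0) = 691 × 30.95 = 21380 N.

21400 N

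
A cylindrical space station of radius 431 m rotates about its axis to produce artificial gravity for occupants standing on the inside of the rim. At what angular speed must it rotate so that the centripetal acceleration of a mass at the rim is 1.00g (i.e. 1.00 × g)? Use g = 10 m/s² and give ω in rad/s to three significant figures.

0.152 rad/s

Centripetal acceleration a_c = ω²r. Setting ω²r = 1.00g:
ω = √(1.00g / r) = √(1.00 × 10.0 / 431) = √0.02320 = 0.1523 rad/s.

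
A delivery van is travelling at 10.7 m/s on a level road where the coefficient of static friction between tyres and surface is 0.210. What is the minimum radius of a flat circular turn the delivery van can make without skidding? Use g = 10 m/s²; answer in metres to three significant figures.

54.5 m

At the limit, μ_s m g = m v²/r, so r_min = v²/(μ_s g) = (10.7)²/(0.210 × 10.0) = 114.5/2.100 = 54.52 m.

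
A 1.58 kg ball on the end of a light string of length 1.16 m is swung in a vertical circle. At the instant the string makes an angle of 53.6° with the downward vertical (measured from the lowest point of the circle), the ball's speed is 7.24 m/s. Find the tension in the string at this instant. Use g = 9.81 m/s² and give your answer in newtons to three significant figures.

Take the radial direction toward the centre of the circle as positive. The component of the weight along the string toward the centre is −mg cos φ (φ measured from the bottom), so Newton's second law along the string gives T − mg cos φ = m v²/r.
cos 53.6° = 0.5934, so T = m(v²/r + g cos φ) = 1.58 × ((7.24)²/1.16 + 9.81 × 0.5934) = 1.58 × (45.19 + (5.821)) = 1.58 × 51.01 = 80.59 N.

80.6 N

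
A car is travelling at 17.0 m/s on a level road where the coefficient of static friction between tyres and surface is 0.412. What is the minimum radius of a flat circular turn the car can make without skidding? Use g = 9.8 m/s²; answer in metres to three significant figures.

At the limit, μ_s m g = m v²/r, so r_min = v²/(μ_s g) = (17.0)²/(0.412 × 9.8) = 289.0/4.038 = 71.58 m.

71.6 m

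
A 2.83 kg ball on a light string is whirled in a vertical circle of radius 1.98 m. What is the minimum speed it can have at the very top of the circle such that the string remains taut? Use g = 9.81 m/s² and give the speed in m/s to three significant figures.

At the highest point the centre is directly below, so both the weight and T act inward: T + mg = mv²/r.
At minimum speed T → 0, so mg = mv_min²/r ⇒ v_min = √(g r) = √(9.81 × 1.98) = 4.407 m/s.

4.41 m/s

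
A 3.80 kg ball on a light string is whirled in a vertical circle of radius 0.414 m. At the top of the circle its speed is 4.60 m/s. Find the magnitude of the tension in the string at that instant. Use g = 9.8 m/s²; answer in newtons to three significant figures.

At the top, both T and the weight mg point inward (toward the centre), so T + mg = mv²/r.
T = m(v²/r − g) = 3.80 × ((4.60)²/0.414 − 9.8) = 3.80 × (51.11 − 9.8) = 3.80 × 41.31 = 157.0 N.

157 N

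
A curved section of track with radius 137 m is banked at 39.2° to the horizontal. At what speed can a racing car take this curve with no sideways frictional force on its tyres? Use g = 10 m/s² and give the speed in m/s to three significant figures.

On a frictionless banked curve, N sinθ = mv²/r and N cosθ = mg, so tanθ = v²/(rg).
v = √(r g tanθ) = √(137 × 10.0 × tan 39.2°) = √(137 × 10.0 × 0.8156) = √1117 = 33.43 m/s.

33.4 m/s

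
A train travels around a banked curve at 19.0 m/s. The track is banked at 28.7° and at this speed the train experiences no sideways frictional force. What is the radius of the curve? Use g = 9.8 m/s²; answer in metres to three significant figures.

67.3 m

Frictionless banking: tanθ = v²/(rg), so r = v²/(g tanθ).
r = (19.0)²/(9.8 × tan 28.7°) = 361.0/(9.8 × 0.5475) = 361.0/5.365 = 67.28 m.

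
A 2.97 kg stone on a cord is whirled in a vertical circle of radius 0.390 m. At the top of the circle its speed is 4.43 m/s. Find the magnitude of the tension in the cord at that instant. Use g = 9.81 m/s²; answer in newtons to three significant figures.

At the top, both T and the weight mg point inward (toward the centre), so T + mg = mv²/r.
T = m(v²/r − g) = 2.97 × ((4.43)²/0.390 − 9.81) = 2.97 × (50.32 − 9.81) = 2.97 × 40.51 = 120.3 N.

120 N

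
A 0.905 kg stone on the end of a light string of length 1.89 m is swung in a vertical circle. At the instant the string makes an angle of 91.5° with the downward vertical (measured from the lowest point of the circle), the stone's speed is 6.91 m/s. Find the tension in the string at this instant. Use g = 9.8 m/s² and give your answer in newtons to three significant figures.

Take the radial direction toward the centre of the circle as positive. The component of the weight along the string toward the centre is −mg cos φ (φ measured from the bottom), so Newton's second law along the string gives T − mg cos φ = m v²/r.
cos 91.5° = -0.02618, so T = m(v²/r + g cos φ) = 0.905 × ((6.91)²/1.89 + 9.8 × -0.02618) = 0.905 × (25.26 + (-0.2565)) = 0.905 × 25.01 = 22.63 N.

22.6 N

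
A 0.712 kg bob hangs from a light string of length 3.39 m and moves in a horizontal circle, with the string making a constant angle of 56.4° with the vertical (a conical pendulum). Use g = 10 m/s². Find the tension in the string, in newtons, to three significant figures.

Vertically the bob has no acceleration, so T cosθ = mg.
T = mg/cosθ = 0.712 × 10.0 / cos 56.4° = 7.120/0.5534 = 12.87 N.

12.9 N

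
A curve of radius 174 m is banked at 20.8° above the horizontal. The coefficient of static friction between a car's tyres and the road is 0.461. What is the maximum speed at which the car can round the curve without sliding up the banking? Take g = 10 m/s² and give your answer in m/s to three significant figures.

42.1 m/s

At the maximum speed, friction acts down the slope at its limiting value f = μN. Radially (horizontal, toward centre): N sinθ + μN cosθ = mv²/r. Vertically: N cosθ − μN sinθ = mg.
Dividing: v² = r g (sinθ + μcosθ)/(cosθ − μsinθ).
sinθ + μcosθ = 0.3551 + 0.461×0.9348 = 0.7861; cosθ − μsinθ = 0.9348 − 0.461×0.3551 = 0.7711.
v² = 174 × 10.0 × 0.7861/0.7711 = 1774 m²/s², so v = 42.12 m/s.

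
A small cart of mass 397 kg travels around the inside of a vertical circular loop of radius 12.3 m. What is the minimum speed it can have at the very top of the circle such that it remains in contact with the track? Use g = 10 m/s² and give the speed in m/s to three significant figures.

11.1 m/s

At the top, both weight mg and N point toward the centre: N + mg = mv²/r.
At minimum speed N → 0, so mg = mv_min²/r ⇒ v_min = √(g r) = √(10.0 × 12.3) = 11.09 m/s.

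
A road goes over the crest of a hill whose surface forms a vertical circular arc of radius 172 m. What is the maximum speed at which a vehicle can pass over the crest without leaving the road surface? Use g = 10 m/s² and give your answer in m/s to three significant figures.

At the crest the centre of the circle is below the vehicle, so the net downward (centripetal) force is mg − N = mv²/r.
The vehicle leaves the road when N → 0, giving v_max = √(g r) = √(10.0 × 172) = 41.47 m/s.

41.5 m/s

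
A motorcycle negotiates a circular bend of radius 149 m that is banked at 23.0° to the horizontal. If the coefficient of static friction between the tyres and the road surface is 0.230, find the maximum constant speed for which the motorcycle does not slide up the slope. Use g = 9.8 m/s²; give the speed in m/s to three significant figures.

32.5 m/s

At the maximum speed, friction acts down the slope at its limiting value f = μN. Radially (horizontal, toward centre): N sinθ + μN cosθ = mv²/r. Vertically: N cosθ − μN sinθ = mg.
Dividing: v² = r g (sinθ + μcosθ)/(cosθ − μsinθ).
sinθ + μcosθ = 0.3907 + 0.230×0.9205 = 0.6024; cosθ − μsinθ = 0.9205 − 0.230×0.3907 = 0.8306.
v² = 149 × 9.8 × 0.6024/0.8306 = 1059 m²/s², so v = 32.54 m/s.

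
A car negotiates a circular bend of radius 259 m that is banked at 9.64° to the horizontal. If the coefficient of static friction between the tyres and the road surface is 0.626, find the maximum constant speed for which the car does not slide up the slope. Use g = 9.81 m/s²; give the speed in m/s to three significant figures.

At the maximum speed, friction acts down the slope at its limiting value f = μN. Radially (horizontal, toward centre): N sinθ + μN cosθ = mv²/r. Vertically: N cosθ − μN sinθ = mg.
Dividing: v² = r g (sinθ + μcosθ)/(cosθ − μsinθ).
sinθ + μcosθ = 0.1675 + 0.626×0.9859 = 0.7846; cosθ − μsinθ = 0.9859 − 0.626×0.1675 = 0.8811.
v² = 259 × 9.81 × 0.7846/0.8811 = 2263 m²/s², so v = 47.57 m/s.

47.6 m/s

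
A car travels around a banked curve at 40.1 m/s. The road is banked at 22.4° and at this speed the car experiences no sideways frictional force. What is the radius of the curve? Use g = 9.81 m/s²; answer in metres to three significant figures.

398 m

Frictionless banking: tanθ = v²/(rg), so r = v²/(g tanθ).
r = (40.1)²/(9.81 × tan 22.4°) = 1608/(9.81 × 0.4122) = 1608/4.043 = 397.7 m.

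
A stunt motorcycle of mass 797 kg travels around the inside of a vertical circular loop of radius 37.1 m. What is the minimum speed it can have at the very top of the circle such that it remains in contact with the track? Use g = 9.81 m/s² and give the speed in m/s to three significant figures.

At the highest point the centre is directly below, so both the weight and N act inward: N + mg = mv²/r.
At minimum speed N → 0, so mg = mv_min²/r ⇒ v_min = √(g r) = √(9.81 × 37.1) = 19.08 m/s.

19.1 m/s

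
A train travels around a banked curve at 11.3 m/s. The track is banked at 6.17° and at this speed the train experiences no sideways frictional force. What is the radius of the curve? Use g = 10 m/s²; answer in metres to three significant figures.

118 m

Frictionless banking: tanθ = v²/(rg), so r = v²/(g tanθ).
r = (11.3)²/(10.0 × tan 6.17°) = 127.7/(10.0 × 0.1081) = 127.7/1.081 = 118.1 m.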